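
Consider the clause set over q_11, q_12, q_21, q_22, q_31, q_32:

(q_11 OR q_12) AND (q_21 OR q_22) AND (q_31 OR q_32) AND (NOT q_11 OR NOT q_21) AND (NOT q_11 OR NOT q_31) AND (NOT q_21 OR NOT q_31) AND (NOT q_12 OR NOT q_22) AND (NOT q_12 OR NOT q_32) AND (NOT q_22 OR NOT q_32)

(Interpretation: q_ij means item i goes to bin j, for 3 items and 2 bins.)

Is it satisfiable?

Try q_11 = true.
The clause (NOT q_21) is unit, so q_21 = false.
The clause (q_22) is unit, so q_22 = true.
The clause (NOT q_31) is unit, so q_31 = false.
The clause (q_32) is unit, so q_32 = true.
But (NOT q_32) is also a unit clause — contradiction.
That branch fails; take q_11 = false instead.
The clause (q_12) is unit, so q_12 = true.
The clause (NOT q_22) is unit, so q_22 = false.
The clause (q_21) is unit, so q_21 = true.
The clause (NOT q_31) is unit, so q_31 = false.
The clause (q_32) is unit, so q_32 = true.
But (NOT q_32) is also a unit clause — contradiction.
Both values of q_11 lead to a conflict.
No assignment satisfies every clause.

Unsatisfiable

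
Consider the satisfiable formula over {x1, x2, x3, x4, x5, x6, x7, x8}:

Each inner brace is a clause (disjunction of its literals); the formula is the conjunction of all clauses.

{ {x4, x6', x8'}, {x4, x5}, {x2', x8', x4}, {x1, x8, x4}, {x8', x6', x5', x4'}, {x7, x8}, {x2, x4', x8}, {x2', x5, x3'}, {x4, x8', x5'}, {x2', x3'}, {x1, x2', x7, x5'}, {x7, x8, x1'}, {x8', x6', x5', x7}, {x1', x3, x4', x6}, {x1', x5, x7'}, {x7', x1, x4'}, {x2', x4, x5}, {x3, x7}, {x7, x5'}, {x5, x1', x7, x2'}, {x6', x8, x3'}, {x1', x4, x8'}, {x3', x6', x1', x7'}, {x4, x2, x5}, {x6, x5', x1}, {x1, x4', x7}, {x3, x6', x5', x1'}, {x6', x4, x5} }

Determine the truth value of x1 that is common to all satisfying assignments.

True

Suppose x1 = 0.
Try x4 = 1.
(x7') alone gives x7 = 0.
Now (x7) is unsatisfied and unit — conflict.
That branch fails; take x4 = 0 instead.
(x5) alone gives x5 = 1.
(x8) alone gives x8 = 1.
Now (x8') is unsatisfied and unit — conflict.
Both values of x4 lead to a conflict.
So every satisfying assignment has x1 = True.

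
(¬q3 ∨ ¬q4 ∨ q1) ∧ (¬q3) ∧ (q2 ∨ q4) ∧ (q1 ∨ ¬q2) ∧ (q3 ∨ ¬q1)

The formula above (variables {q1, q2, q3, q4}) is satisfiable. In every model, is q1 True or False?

Suppose q1 = True.
From the singleton clause (¬q3), q3 = False.
Now (q3) is unsatisfied and unit — conflict.
So every satisfying assignment has q1 = False.

False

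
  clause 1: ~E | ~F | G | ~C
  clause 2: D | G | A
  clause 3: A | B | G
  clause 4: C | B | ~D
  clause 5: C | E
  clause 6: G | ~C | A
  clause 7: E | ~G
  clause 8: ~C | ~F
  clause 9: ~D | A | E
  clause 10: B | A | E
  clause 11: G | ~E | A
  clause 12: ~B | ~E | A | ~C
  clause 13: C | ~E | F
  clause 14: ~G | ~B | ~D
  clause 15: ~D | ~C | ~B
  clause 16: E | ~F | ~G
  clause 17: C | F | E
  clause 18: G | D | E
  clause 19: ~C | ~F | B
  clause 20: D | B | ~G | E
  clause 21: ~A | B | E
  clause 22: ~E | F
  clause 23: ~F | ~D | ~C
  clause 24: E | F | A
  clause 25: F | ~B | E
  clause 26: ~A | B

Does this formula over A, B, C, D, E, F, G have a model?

Yes, satisfiable

Case C = 0:
From the singleton clause (E), E = 1.
From the singleton clause (F), F = 1.
Case B = 1:
Case G = 0:
From the singleton clause (A), A = 1.
No clause remains; D is free.
A satisfying assignment: A: 1; B: 1; C: 0; D: 1; E: 1; F: 1; G: 0.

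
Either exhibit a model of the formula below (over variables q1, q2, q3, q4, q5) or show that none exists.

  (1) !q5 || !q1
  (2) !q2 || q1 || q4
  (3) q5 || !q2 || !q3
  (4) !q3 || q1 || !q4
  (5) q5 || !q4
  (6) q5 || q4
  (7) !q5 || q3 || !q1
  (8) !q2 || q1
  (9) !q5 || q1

Suppose q5 = false.
From the singleton clause (!q4), q4 = false.
But (q4) is also a unit clause — contradiction.
So q5 must be the other value — set q5 = true.
From the singleton clause (!q1), q1 = false.
But (q1) is also a unit clause — contradiction.
Both values of q5 lead to a conflict.

UNSATISFIABLE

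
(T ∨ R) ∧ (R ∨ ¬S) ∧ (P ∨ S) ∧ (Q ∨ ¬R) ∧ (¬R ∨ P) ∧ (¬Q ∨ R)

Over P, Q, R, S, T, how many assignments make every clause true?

5

There are 2^5 = 32 truth assignments over (P, Q, R, S, T).
Split on T. With T = True, the clauses containing T are satisfied and ¬T drops from the rest; 3 of the 2^4 = 16 assignments to the other variables satisfy what remains.
With T = False, by the same count on the reduced clause set, 2 assignments work.
Total: 3 + 2 = 5.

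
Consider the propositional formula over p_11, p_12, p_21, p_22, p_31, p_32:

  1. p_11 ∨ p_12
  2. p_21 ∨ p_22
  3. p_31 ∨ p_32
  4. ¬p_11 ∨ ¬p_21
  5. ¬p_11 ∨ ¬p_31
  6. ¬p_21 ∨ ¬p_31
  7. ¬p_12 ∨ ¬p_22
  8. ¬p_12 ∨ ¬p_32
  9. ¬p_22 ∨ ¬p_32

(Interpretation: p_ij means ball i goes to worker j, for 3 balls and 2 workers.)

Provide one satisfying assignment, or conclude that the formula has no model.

UNSATISFIABLE

Branch on p_11: set p_11 = True.
Unit clause (¬p_21) forces p_21 = False.
Unit clause (p_22) forces p_22 = True.
Unit clause (¬p_31) forces p_31 = False.
Unit clause (p_32) forces p_32 = True.
Now (¬p_32) is unsatisfied and unit — conflict.
Backtrack on p_11: now try p_11 = False.
Unit clause (p_12) forces p_12 = True.
Unit clause (¬p_22) forces p_22 = False.
Unit clause (p_21) forces p_21 = True.
Unit clause (¬p_31) forces p_31 = False.
Unit clause (p_32) forces p_32 = True.
Now (¬p_32) is unsatisfied and unit — conflict.
Neither p_11 = True nor p_11 = False works.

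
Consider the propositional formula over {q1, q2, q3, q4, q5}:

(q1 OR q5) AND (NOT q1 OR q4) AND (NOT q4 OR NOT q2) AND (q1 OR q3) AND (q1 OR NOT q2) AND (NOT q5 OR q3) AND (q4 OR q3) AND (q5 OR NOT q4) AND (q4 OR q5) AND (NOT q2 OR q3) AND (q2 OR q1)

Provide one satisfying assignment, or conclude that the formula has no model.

q1: true,  q2: false,  q3: true,  q4: true,  q5: true

Case q1 = true:
The clause (q4) is unit, so q4 = true.
The clause (NOT q2) is unit, so q2 = false.
The clause (q5) is unit, so q5 = true.
The clause (q3) is unit, so q3 = true.
All clauses are satisfied.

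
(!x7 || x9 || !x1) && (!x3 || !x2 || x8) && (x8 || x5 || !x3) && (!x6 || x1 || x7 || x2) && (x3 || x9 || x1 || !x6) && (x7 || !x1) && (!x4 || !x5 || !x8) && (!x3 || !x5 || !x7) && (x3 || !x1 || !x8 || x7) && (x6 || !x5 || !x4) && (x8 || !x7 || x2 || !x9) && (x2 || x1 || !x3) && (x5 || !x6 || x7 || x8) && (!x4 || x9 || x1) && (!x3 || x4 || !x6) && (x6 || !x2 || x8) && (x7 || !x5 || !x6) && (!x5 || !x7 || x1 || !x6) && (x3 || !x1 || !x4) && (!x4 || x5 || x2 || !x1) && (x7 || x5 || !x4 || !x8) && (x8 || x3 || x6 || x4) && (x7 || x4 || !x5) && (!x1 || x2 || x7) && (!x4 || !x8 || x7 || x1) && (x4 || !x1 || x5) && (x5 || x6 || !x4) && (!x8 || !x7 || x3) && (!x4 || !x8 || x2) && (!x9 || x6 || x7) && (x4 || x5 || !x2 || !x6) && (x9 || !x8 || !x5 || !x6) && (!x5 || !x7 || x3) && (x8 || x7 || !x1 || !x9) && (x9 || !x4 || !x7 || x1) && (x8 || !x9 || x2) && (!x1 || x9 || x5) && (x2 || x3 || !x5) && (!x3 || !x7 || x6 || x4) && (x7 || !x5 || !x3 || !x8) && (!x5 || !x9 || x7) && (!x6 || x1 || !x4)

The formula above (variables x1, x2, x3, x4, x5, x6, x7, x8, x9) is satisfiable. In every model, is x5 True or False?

Suppose x5 = true.
Case x7 = true:
From the singleton clause (!x3), x3 = false.
That conflicts with the unit clause (x3).
So x7 must be the other value — set x7 = false.
From the singleton clause (!x1), x1 = false.
From the singleton clause (!x6), x6 = false.
From the singleton clause (!x4), x4 = false.
That conflicts with the unit clause (x4).
Both values of x7 lead to a conflict.
So every satisfying assignment has x5 = False.

False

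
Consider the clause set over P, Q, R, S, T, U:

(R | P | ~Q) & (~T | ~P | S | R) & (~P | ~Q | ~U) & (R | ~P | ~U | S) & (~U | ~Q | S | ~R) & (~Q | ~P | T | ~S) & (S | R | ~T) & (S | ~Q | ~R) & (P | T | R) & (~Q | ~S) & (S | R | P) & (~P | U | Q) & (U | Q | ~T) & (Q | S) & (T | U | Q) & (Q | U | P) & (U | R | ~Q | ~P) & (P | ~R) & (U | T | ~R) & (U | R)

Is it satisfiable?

Yes, satisfiable

Try Q = 0.
Unit clause (S) forces S = 1.
Try P = 1.
Unit clause (U) forces U = 1.
Every clause is now satisfied; R, T are unconstrained.
A satisfying assignment: P=1,  Q=0,  R=1,  S=1,  T=1,  U=1.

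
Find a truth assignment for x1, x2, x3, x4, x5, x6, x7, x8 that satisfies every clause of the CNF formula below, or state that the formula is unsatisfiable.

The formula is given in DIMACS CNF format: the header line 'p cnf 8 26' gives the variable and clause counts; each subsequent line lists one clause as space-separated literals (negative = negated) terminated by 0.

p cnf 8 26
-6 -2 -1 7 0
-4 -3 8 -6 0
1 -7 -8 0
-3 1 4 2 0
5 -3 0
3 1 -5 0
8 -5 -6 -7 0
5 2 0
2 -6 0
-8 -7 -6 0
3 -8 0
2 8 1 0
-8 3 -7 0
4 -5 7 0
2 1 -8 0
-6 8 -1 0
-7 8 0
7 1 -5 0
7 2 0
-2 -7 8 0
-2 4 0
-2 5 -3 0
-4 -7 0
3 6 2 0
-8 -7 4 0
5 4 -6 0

x1 ↦ True; x2 ↦ True; x3 ↦ False; x4 ↦ True; x5 ↦ False; x6 ↦ False; x7 ↦ False; x8 ↦ False

Branch on x5: set x5 = False.
(¬x3) alone gives x3 = False.
(x2) alone gives x2 = True.
(¬x8) alone gives x8 = False.
(¬x7) alone gives x7 = False.
(x4) alone gives x4 = True.
Branch on x6: set x6 = False.
All clauses hold; x1 can take either value.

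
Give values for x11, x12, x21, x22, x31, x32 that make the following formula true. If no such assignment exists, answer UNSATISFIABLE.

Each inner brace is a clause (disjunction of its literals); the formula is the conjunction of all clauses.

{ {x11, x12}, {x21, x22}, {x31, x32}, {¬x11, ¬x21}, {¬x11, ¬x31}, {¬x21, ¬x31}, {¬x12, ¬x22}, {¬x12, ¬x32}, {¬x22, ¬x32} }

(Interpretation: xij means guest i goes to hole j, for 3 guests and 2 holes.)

UNSATISFIABLE

Branch on x11: set x11 = True.
(¬x21) alone gives x21 = False.
(x22) alone gives x22 = True.
(¬x31) alone gives x31 = False.
(x32) alone gives x32 = True.
But (¬x32) is also a unit clause — contradiction.
Undo x11 and try x11 = False.
(x12) alone gives x12 = True.
(¬x22) alone gives x22 = False.
(x21) alone gives x21 = True.
(¬x31) alone gives x31 = False.
(x32) alone gives x32 = True.
But (¬x32) is also a unit clause — contradiction.
Either choice for x11 ends in contradiction.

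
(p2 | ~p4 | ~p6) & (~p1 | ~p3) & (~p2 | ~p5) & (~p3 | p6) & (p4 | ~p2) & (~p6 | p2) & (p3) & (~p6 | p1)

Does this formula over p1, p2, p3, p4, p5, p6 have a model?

The clause (p3) is unit, so p3 = 1.
The clause (~p1) is unit, so p1 = 0.
The clause (p6) is unit, so p6 = 1.
That conflicts with the unit clause (~p6).
No assignment satisfies every clause.

No, unsatisfiable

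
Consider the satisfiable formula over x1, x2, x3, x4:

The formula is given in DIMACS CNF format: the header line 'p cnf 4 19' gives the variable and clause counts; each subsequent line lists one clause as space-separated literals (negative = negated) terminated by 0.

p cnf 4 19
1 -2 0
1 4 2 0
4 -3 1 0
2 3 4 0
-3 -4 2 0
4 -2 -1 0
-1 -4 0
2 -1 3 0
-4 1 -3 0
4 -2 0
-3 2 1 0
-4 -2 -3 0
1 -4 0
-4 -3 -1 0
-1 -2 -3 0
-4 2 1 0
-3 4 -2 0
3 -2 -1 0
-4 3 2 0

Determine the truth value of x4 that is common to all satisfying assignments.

False

Suppose x4 = True.
(¬x1) alone gives x1 = False.
But (x1) is also a unit clause — contradiction.
So every satisfying assignment has x4 = False.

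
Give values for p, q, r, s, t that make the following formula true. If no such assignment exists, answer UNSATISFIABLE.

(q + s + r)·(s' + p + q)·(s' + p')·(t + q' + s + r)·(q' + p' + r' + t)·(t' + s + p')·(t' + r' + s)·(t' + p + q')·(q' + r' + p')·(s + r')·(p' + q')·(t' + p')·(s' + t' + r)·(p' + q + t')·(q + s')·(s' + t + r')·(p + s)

Branch on s: set s = 1.
The clause (p') is unit, so p = 0.
The clause (q) is unit, so q = 1.
The clause (t') is unit, so t = 0.
The clause (r') is unit, so r = 0.
Every clause now holds.

p=0,  q=1,  r=0,  s=1,  t=0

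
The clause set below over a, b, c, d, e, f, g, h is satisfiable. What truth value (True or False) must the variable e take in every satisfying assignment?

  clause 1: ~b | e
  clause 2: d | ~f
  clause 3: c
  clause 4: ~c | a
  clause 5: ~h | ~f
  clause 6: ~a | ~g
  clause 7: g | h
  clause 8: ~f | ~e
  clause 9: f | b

Suppose e = 0.
From the singleton clause (~b), b = 0.
From the singleton clause (c), c = 1.
From the singleton clause (a), a = 1.
From the singleton clause (~g), g = 0.
From the singleton clause (h), h = 1.
From the singleton clause (~f), f = 0.
Now (f) is unsatisfied and unit — conflict.
So every satisfying assignment has e = True.

True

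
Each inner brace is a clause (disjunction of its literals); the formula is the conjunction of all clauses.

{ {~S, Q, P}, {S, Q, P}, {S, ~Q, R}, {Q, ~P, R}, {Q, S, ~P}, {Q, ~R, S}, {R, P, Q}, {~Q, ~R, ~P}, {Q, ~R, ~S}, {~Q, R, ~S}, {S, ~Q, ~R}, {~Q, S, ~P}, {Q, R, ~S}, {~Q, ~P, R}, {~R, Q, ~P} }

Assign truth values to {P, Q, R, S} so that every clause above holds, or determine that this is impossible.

P=0, Q=1, R=1, S=1

Try S = 1.
Try Q = 1.
The clause (R) is unit, so R = 1.
The clause (~P) is unit, so P = 0.
This assignment satisfies each clause.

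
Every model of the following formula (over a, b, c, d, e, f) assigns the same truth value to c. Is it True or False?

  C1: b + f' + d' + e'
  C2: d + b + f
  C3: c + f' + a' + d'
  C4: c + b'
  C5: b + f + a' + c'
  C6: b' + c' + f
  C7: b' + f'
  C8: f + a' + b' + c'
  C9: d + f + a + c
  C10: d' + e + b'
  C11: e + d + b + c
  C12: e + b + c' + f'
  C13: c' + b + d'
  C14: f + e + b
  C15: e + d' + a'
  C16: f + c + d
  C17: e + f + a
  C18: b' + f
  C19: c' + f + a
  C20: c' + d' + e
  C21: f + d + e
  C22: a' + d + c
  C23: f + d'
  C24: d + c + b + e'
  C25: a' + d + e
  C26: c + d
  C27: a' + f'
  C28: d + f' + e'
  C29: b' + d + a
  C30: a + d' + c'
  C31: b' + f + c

False

Suppose c = 1.
Suppose b = 0.
From the singleton clause (d'), d = 0.
From the singleton clause (f), f = 1.
From the singleton clause (e), e = 1.
That conflicts with the unit clause (e').
That branch fails; take b = 1 instead.
From the singleton clause (f), f = 1.
That conflicts with the unit clause (f').
Either choice for b ends in contradiction.
So every satisfying assignment has c = False.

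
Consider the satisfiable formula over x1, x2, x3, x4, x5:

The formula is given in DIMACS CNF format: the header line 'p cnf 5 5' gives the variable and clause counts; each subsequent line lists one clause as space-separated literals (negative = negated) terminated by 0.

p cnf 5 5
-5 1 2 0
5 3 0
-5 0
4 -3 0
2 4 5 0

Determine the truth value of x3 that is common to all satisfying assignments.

Suppose x3 = False.
From the singleton clause (x5), x5 = True.
But (¬x5) is also a unit clause — contradiction.
So every satisfying assignment has x3 = True.

True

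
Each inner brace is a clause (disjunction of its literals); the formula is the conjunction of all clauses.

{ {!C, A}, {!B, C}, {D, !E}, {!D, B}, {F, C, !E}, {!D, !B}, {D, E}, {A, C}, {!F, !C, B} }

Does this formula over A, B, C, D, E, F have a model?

No, unsatisfiable

Branch on C: set C = false.
(!B) alone gives B = false.
(!D) alone gives D = false.
(!E) alone gives E = false.
But (E) is also a unit clause — contradiction.
That branch fails; take C = true instead.
(A) alone gives A = true.
Branch on D: set D = true.
(B) alone gives B = true.
But (!B) is also a unit clause — contradiction.
That branch fails; take D = false instead.
(!E) alone gives E = false.
But (E) is also a unit clause — contradiction.
Both values of D lead to a conflict.
Both values of C lead to a conflict.
No assignment satisfies every clause.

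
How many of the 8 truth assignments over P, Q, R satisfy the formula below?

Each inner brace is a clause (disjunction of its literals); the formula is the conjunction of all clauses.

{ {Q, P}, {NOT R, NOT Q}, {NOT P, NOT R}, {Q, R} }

There are 2^3 = 8 truth assignments over (P, Q, R).
Check each against the 4 clauses (columns in the order P, Q, R):
  F F F  ✗ fails (Q OR P)
  F F T  ✗ fails (Q OR P)
  F T F  ✓ satisfies all
  F T T  ✗ fails (NOT R OR NOT Q)
  T F F  ✗ fails (Q OR R)
  T F T  ✗ fails (NOT P OR NOT R)
  T T F  ✓ satisfies all
  T T T  ✗ fails (NOT R OR NOT Q)
2 of the 8 rows are models.

2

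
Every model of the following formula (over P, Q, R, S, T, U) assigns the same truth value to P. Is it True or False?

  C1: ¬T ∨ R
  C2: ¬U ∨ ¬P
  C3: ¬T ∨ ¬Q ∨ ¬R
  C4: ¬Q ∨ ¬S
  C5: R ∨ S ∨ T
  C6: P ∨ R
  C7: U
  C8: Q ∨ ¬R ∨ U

False

Suppose P = True.
Unit clause (¬U) forces U = False.
But (U) is also a unit clause — contradiction.
So every satisfying assignment has P = False.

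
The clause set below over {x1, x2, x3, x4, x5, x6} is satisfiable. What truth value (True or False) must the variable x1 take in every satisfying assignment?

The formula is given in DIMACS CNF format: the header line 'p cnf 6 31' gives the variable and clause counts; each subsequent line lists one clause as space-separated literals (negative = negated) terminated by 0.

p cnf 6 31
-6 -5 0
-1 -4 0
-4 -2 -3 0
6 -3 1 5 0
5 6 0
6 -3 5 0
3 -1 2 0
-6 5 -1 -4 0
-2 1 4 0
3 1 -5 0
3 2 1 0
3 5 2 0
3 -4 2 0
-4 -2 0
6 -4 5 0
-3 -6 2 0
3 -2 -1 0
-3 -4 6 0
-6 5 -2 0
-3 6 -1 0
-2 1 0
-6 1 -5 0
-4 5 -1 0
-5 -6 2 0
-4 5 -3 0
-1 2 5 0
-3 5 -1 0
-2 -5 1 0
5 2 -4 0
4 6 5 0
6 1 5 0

False

Suppose x1 = True.
Unit clause (¬x4) forces x4 = False.
Try x6 = False.
Unit clause (x5) forces x5 = True.
Unit clause (¬x3) forces x3 = False.
Unit clause (x2) forces x2 = True.
That conflicts with the unit clause (¬x2).
That branch fails; take x6 = True instead.
Unit clause (¬x5) forces x5 = False.
Unit clause (¬x2) forces x2 = False.
That conflicts with the unit clause (x2).
Either choice for x6 ends in contradiction.
So every satisfying assignment has x1 = False.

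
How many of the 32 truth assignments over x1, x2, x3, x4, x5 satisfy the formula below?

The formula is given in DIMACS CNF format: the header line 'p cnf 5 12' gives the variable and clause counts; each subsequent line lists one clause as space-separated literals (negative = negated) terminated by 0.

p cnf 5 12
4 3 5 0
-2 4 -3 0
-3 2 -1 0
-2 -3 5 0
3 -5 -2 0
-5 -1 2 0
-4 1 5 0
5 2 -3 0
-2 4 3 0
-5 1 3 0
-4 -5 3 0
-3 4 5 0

There are 2^5 = 32 truth assignments over (x1, x2, x3, x4, x5).
Split on x5. With x5 = True, the clauses containing x5 are satisfied and ¬x5 drops from the rest; 4 of the 2^4 = 16 assignments to the other variables satisfy what remains.
With x5 = False, by the same count on the reduced clause set, 2 assignments work.
Total: 4 + 2 = 6.

6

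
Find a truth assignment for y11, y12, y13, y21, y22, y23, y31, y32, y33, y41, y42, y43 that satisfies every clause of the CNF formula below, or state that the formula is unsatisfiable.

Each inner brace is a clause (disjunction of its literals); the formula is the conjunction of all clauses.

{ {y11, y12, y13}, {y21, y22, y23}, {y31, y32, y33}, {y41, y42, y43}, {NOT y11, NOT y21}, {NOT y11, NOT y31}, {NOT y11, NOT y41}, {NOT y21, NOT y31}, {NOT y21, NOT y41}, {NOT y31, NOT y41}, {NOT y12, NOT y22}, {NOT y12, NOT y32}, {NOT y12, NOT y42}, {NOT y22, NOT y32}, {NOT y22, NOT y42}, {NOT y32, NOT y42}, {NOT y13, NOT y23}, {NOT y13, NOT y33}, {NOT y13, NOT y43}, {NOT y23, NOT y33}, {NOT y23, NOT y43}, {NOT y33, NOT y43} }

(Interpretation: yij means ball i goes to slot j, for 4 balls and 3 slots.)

Branch on y11: set y11 = false.
Branch on y12: set y12 = true.
From the singleton clause (NOT y22), y22 = false.
From the singleton clause (NOT y32), y32 = false.
From the singleton clause (NOT y42), y42 = false.
Branch on y21: set y21 = true.
From the singleton clause (NOT y31), y31 = false.
From the singleton clause (y33), y33 = true.
From the singleton clause (NOT y41), y41 = false.
From the singleton clause (y43), y43 = true.
Now (NOT y43) is unsatisfied and unit — conflict.
That branch fails; take y21 = false instead.
From the singleton clause (y23), y23 = true.
From the singleton clause (NOT y13), y13 = false.
From the singleton clause (NOT y33), y33 = false.
From the singleton clause (y31), y31 = true.
From the singleton clause (NOT y41), y41 = false.
From the singleton clause (y43), y43 = true.
Now (NOT y43) is unsatisfied and unit — conflict.
Either choice for y21 ends in contradiction.
That branch fails; take y12 = false instead.
From the singleton clause (y13), y13 = true.
From the singleton clause (NOT y23), y23 = false.
From the singleton clause (NOT y33), y33 = false.
From the singleton clause (NOT y43), y43 = false.
Branch on y21: set y21 = true.
From the singleton clause (NOT y31), y31 = false.
From the singleton clause (y32), y32 = true.
From the singleton clause (NOT y41), y41 = false.
From the singleton clause (y42), y42 = true.
Now (NOT y42) is unsatisfied and unit — conflict.
That branch fails; take y21 = false instead.
From the singleton clause (y22), y22 = true.
From the singleton clause (NOT y32), y32 = false.
From the singleton clause (y31), y31 = true.
From the singleton clause (NOT y41), y41 = false.
From the singleton clause (y42), y42 = true.
Now (NOT y42) is unsatisfied and unit — conflict.
Either choice for y21 ends in contradiction.
Either choice for y12 ends in contradiction.
That branch fails; take y11 = true instead.
From the singleton clause (NOT y21), y21 = false.
From the singleton clause (NOT y31), y31 = false.
From the singleton clause (NOT y41), y41 = false.
Branch on y22: set y22 = true.
From the singleton clause (NOT y12), y12 = false.
From the singleton clause (NOT y32), y32 = false.
From the singleton clause (y33), y33 = true.
From the singleton clause (NOT y42), y42 = false.
From the singleton clause (y43), y43 = true.
Now (NOT y43) is unsatisfied and unit — conflict.
That branch fails; take y22 = false instead.
From the singleton clause (y23), y23 = true.
From the singleton clause (NOT y13), y13 = false.
From the singleton clause (NOT y33), y33 = false.
From the singleton clause (y32), y32 = true.
From the singleton clause (NOT y12), y12 = false.
From the singleton clause (NOT y42), y42 = false.
From the singleton clause (y43), y43 = true.
Now (NOT y43) is unsatisfied and unit — conflict.
Either choice for y22 ends in contradiction.
Either choice for y11 ends in contradiction.

UNSATISFIABLE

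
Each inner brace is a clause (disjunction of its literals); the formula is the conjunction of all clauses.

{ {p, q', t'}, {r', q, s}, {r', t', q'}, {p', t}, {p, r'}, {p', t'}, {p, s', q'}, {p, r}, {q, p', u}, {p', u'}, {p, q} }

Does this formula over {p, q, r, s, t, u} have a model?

Branch on p: set p = 0.
(r') alone gives r = 0.
Now (r) is unsatisfied and unit — conflict.
That branch fails; take p = 1 instead.
(t) alone gives t = 1.
Now (t') is unsatisfied and unit — conflict.
Either choice for p ends in contradiction.
No assignment satisfies every clause.

No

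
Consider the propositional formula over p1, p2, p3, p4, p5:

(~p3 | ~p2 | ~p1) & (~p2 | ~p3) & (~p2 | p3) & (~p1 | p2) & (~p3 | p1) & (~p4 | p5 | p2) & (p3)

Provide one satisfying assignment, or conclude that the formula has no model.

UNSATISFIABLE

(p3) alone gives p3 = 1.
(~p2) alone gives p2 = 0.
(~p1) alone gives p1 = 0.
That conflicts with the unit clause (p1).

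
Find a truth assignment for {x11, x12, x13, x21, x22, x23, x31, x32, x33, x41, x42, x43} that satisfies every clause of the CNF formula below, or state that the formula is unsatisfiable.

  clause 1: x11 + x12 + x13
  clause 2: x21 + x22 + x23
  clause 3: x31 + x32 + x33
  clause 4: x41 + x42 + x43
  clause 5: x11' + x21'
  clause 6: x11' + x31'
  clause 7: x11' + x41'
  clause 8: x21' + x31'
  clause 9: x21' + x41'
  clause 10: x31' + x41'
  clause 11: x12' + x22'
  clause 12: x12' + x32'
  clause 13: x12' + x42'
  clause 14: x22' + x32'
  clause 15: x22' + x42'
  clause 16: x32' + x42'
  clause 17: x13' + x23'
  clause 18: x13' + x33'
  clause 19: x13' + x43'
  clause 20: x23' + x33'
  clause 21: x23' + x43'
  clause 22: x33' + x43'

UNSATISFIABLE

Suppose x11 = 0.
Suppose x12 = 1.
From the singleton clause (x22'), x22 = 0.
From the singleton clause (x32'), x32 = 0.
From the singleton clause (x42'), x42 = 0.
Suppose x21 = 1.
From the singleton clause (x31'), x31 = 0.
From the singleton clause (x33), x33 = 1.
From the singleton clause (x41'), x41 = 0.
From the singleton clause (x43), x43 = 1.
That conflicts with the unit clause (x43').
So x21 must be the other value — set x21 = 0.
From the singleton clause (x23), x23 = 1.
From the singleton clause (x13'), x13 = 0.
From the singleton clause (x33'), x33 = 0.
From the singleton clause (x31), x31 = 1.
From the singleton clause (x41'), x41 = 0.
From the singleton clause (x43), x43 = 1.
That conflicts with the unit clause (x43').
Either choice for x21 ends in contradiction.
So x12 must be the other value — set x12 = 0.
From the singleton clause (x13), x13 = 1.
From the singleton clause (x23'), x23 = 0.
From the singleton clause (x33'), x33 = 0.
From the singleton clause (x43'), x43 = 0.
Suppose x21 = 1.
From the singleton clause (x31'), x31 = 0.
From the singleton clause (x32), x32 = 1.
From the singleton clause (x41'), x41 = 0.
From the singleton clause (x42), x42 = 1.
That conflicts with the unit clause (x42').
So x21 must be the other value — set x21 = 0.
From the singleton clause (x22), x22 = 1.
From the singleton clause (x32'), x32 = 0.
From the singleton clause (x31), x31 = 1.
From the singleton clause (x41'), x41 = 0.
From the singleton clause (x42), x42 = 1.
That conflicts with the unit clause (x42').
Either choice for x21 ends in contradiction.
Either choice for x12 ends in contradiction.
So x11 must be the other value — set x11 = 1.
From the singleton clause (x21'), x21 = 0.
From the singleton clause (x31'), x31 = 0.
From the singleton clause (x41'), x41 = 0.
Suppose x22 = 1.
From the singleton clause (x12'), x12 = 0.
From the singleton clause (x32'), x32 = 0.
From the singleton clause (x33), x33 = 1.
From the singleton clause (x42'), x42 = 0.
From the singleton clause (x43), x43 = 1.
That conflicts with the unit clause (x43').
So x22 must be the other value — set x22 = 0.
From the singleton clause (x23), x23 = 1.
From the singleton clause (x13'), x13 = 0.
From the singleton clause (x33'), x33 = 0.
From the singleton clause (x32), x32 = 1.
From the singleton clause (x12'), x12 = 0.
From the singleton clause (x42'), x42 = 0.
From the singleton clause (x43), x43 = 1.
That conflicts with the unit clause (x43').
Either choice for x22 ends in contradiction.
Either choice for x11 ends in contradiction.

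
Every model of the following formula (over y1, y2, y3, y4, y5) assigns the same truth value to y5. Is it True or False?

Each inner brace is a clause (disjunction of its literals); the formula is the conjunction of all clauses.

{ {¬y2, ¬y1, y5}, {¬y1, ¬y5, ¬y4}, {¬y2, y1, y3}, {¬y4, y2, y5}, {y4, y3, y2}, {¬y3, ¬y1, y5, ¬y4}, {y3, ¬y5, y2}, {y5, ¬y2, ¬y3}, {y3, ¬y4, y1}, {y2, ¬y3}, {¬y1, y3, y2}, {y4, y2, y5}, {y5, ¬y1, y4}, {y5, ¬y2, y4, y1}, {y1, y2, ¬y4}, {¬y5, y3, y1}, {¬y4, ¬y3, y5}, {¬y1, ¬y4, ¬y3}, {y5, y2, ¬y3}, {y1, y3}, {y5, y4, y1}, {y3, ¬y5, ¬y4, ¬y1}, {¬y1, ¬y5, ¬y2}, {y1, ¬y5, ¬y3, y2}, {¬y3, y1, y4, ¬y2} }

True

Suppose y5 = False.
Case y2 = False:
From the singleton clause (¬y4), y4 = False.
That conflicts with the unit clause (y4).
Undo y2 and try y2 = True.
From the singleton clause (¬y1), y1 = False.
From the singleton clause (y3), y3 = True.
That conflicts with the unit clause (¬y3).
Both values of y2 lead to a conflict.
So every satisfying assignment has y5 = True.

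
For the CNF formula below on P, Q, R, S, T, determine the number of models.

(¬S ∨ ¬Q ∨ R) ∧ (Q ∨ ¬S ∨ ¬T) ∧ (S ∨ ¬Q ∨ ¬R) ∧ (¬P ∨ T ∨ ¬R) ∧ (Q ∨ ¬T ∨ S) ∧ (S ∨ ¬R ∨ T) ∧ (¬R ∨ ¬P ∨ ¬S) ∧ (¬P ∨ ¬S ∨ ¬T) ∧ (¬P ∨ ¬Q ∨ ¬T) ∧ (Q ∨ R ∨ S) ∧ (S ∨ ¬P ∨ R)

7

There are 2^5 = 32 truth assignments over (P, Q, R, S, T).
Split on T. With T = True, the clauses containing T are satisfied and ¬T drops from the rest; 2 of the 2^4 = 16 assignments to the other variables satisfy what remains.
With T = False, by the same count on the reduced clause set, 5 assignments work.
Total: 2 + 5 = 7.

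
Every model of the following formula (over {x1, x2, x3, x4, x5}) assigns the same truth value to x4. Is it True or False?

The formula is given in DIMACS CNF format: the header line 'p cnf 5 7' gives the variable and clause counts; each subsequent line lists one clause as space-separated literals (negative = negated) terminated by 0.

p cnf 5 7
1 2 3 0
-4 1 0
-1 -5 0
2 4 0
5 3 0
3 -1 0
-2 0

Suppose x4 = False.
(x2) alone gives x2 = True.
But (¬x2) is also a unit clause — contradiction.
So every satisfying assignment has x4 = True.

True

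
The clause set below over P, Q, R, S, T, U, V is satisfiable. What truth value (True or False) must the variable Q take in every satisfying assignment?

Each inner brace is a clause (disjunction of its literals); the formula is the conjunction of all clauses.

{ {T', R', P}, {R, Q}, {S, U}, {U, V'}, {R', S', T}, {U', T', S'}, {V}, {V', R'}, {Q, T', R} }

Suppose Q = 0.
Unit clause (R) forces R = 1.
Unit clause (V) forces V = 1.
Now (V') is unsatisfied and unit — conflict.
So every satisfying assignment has Q = True.

True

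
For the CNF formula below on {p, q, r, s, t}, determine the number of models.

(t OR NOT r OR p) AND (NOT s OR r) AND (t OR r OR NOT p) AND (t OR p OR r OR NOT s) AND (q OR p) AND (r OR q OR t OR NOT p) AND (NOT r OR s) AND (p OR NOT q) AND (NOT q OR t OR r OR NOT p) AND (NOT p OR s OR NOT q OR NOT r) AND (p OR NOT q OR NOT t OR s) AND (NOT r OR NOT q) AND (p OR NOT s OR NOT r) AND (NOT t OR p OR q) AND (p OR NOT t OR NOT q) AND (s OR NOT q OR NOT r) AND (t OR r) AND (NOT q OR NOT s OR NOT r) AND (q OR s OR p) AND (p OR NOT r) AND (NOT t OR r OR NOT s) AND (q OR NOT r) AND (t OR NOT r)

2

There are 2^5 = 32 truth assignments over (p, q, r, s, t).
Split on t. With t = true, the clauses containing t are satisfied and NOT t drops from the rest; 2 of the 2^4 = 16 assignments to the other variables satisfy what remains.
With t = false, by the same count on the reduced clause set, 0 assignments work.
(One model: p=T, q=F, r=F, s=F, t=T.)
Total: 2 + 0 = 2.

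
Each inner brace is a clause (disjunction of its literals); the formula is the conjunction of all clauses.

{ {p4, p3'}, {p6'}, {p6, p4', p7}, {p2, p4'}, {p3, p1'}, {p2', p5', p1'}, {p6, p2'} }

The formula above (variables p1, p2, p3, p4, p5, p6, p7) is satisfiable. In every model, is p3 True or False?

False

Suppose p3 = 1.
(p4) alone gives p4 = 1.
(p6') alone gives p6 = 0.
(p7) alone gives p7 = 1.
(p2) alone gives p2 = 1.
Now (p2') is unsatisfied and unit — conflict.
So every satisfying assignment has p3 = False.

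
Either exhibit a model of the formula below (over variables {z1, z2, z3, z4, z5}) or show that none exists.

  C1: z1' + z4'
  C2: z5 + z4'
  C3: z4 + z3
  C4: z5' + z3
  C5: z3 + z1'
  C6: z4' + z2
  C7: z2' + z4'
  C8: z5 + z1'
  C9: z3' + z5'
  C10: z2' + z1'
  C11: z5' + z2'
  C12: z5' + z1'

z1 ↦ 0,  z2 ↦ 0,  z3 ↦ 1,  z4 ↦ 0,  z5 ↦ 0

Try z1 = 0.
Try z5 = 0.
(z4') alone gives z4 = 0.
(z3) alone gives z3 = 1.
Every clause is now satisfied; z2 is unconstrained.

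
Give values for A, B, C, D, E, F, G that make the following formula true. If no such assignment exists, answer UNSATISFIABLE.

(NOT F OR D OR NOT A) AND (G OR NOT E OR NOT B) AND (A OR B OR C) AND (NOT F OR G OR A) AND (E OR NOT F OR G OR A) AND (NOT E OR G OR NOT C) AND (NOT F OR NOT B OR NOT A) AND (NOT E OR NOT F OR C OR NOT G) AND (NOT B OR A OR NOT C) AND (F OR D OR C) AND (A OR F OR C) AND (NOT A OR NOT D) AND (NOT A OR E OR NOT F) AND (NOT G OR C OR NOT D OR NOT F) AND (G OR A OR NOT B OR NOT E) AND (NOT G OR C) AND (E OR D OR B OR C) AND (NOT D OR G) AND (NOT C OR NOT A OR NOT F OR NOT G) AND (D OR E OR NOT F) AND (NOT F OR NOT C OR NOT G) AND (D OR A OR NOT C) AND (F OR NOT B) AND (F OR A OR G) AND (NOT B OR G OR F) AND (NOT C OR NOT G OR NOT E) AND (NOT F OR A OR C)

Try A = true.
From the singleton clause (NOT D), D = false.
From the singleton clause (NOT F), F = false.
From the singleton clause (C), C = true.
From the singleton clause (NOT B), B = false.
Try E = false.
No clause remains; G is free.

A: true, B: false, C: true, D: false, E: false, F: false, G: true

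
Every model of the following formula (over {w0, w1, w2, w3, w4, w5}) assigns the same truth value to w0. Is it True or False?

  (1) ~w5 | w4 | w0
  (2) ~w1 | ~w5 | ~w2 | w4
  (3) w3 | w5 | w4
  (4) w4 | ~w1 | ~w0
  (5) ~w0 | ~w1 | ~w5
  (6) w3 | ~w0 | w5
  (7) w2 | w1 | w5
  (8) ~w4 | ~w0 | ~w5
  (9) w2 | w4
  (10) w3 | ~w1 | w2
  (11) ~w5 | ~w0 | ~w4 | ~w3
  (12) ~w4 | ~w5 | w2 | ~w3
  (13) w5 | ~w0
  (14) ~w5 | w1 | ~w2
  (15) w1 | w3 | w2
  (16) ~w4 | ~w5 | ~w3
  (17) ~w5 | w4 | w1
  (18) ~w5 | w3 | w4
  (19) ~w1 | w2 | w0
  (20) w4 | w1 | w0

False

Suppose w0 = 1.
Unit clause (w5) forces w5 = 1.
Unit clause (~w1) forces w1 = 0.
Unit clause (~w4) forces w4 = 0.
That conflicts with the unit clause (w4).
So every satisfying assignment has w0 = False.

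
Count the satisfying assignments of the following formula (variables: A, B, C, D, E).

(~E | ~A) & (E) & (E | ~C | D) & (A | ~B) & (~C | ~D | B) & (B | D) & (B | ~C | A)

1

There are 2^5 = 32 truth assignments over (A, B, C, D, E).
Split on D. With D = 1, the clauses containing D are satisfied and ~D drops from the rest; 1 of the 2^4 = 16 assignments to the other variables satisfy what remains.
With D = 0, by the same count on the reduced clause set, 0 assignments work.
Total: 1 + 0 = 1.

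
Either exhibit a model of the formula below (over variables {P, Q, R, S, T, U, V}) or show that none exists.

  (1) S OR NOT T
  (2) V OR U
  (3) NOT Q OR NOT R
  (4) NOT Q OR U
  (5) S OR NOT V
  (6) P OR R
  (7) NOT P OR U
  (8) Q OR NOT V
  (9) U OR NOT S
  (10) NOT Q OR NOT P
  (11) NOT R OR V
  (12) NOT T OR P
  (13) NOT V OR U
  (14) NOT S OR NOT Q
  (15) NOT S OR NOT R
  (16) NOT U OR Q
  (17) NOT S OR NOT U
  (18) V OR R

UNSATISFIABLE

Case S = true:
The clause (U) is unit, so U = true.
Now (NOT U) is unsatisfied and unit — conflict.
Undo S and try S = false.
The clause (NOT T) is unit, so T = false.
The clause (NOT V) is unit, so V = false.
The clause (U) is unit, so U = true.
The clause (NOT R) is unit, so R = false.
Now (R) is unsatisfied and unit — conflict.
Either choice for S ends in contradiction.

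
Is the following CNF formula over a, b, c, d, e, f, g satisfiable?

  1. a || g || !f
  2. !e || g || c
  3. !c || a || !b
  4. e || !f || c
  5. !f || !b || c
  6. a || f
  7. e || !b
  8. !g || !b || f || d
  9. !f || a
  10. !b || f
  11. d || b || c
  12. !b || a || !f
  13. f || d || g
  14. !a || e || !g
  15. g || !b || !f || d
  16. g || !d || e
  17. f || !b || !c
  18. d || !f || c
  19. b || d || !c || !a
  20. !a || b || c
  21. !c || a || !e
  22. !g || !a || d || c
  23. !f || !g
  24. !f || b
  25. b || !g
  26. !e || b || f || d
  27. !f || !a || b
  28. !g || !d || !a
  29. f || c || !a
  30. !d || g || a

Yes, satisfiable

Suppose a = true.
Suppose e = true.
Suppose g = false.
The clause (c) is unit, so c = true.
Suppose b = false.
The clause (d) is unit, so d = true.
The clause (!f) is unit, so f = false.
This assignment satisfies each clause.
A satisfying assignment: a ↦ true,  b ↦ false,  c ↦ true,  d ↦ true,  e ↦ true,  f ↦ false,  g ↦ false.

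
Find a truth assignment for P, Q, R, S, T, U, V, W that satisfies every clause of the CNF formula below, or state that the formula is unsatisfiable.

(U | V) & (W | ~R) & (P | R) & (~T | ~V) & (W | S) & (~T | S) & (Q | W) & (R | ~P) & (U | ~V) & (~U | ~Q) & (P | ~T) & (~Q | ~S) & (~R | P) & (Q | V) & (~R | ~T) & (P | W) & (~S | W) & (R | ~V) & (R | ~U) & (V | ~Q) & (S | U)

Suppose U = 1.
From the singleton clause (~Q), Q = 0.
From the singleton clause (W), W = 1.
From the singleton clause (V), V = 1.
From the singleton clause (~T), T = 0.
From the singleton clause (R), R = 1.
From the singleton clause (P), P = 1.
No clause remains; S is free.

P ↦ 1, Q ↦ 0, R ↦ 1, S ↦ 0, T ↦ 0, U ↦ 1, V ↦ 1, W ↦ 1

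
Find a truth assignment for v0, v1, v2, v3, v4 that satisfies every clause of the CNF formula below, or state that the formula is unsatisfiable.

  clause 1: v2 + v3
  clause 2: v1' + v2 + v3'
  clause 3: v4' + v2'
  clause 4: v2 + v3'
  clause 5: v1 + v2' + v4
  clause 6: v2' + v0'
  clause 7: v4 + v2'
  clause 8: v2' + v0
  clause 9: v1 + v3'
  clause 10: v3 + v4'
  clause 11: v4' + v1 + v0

Try v2 = 1.
Unit clause (v4') forces v4 = 0.
But (v4) is also a unit clause — contradiction.
Backtrack on v2: now try v2 = 0.
Unit clause (v3) forces v3 = 1.
But (v3') is also a unit clause — contradiction.
Either choice for v2 ends in contradiction.

UNSATISFIABLE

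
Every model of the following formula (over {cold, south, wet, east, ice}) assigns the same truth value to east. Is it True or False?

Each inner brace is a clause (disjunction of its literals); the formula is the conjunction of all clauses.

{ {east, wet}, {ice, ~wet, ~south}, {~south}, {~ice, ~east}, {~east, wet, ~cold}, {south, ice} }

False

Suppose east = 1.
(~south) alone gives south = 0.
(~ice) alone gives ice = 0.
That conflicts with the unit clause (ice).
So every satisfying assignment has east = False.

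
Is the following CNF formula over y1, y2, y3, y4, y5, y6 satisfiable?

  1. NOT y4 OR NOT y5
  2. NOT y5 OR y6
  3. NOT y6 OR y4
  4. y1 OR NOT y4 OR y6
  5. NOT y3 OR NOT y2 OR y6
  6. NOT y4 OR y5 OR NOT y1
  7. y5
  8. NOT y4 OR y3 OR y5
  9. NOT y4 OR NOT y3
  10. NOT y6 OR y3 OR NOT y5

From the singleton clause (y5), y5 = true.
From the singleton clause (NOT y4), y4 = false.
From the singleton clause (y6), y6 = true.
Now (NOT y6) is unsatisfied and unit — conflict.
No assignment satisfies every clause.

Unsatisfiable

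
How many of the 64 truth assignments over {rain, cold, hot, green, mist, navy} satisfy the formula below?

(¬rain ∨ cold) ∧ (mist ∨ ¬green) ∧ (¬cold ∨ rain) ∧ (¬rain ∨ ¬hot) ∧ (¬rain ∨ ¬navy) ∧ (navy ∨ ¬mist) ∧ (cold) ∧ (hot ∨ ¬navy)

1

There are 2^6 = 64 truth assignments over (rain, cold, hot, green, mist, navy).
Split on mist. With mist = True, the clauses containing mist are satisfied and ¬mist drops from the rest; 0 of the 2^5 = 32 assignments to the other variables satisfy what remains.
With mist = False, by the same count on the reduced clause set, 1 assignment works.
Total: 0 + 1 = 1.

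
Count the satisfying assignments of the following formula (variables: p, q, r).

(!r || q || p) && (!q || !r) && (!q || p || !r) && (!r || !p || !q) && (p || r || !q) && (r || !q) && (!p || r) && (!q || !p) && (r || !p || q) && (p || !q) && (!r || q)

There are 2^3 = 8 truth assignments over (p, q, r).
Split on q. With q = true, the clauses containing q are satisfied and !q drops from the rest; 0 of the 2^2 = 4 assignments to the other variables satisfy what remains.
With q = false, by the same count on the reduced clause set, 1 assignment works.
Total: 0 + 1 = 1.

1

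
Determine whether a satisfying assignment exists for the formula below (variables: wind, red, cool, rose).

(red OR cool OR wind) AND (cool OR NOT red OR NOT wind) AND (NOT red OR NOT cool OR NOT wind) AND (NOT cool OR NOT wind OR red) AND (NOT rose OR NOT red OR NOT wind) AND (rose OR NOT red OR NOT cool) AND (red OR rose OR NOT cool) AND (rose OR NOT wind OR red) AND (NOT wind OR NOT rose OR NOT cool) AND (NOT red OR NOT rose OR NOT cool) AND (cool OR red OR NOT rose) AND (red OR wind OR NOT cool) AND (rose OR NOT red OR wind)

Yes

Case red = true:
Case cool = false:
The clause (NOT wind) is unit, so wind = false.
The clause (rose) is unit, so rose = true.
All clauses are satisfied.
A satisfying assignment: wind ↦ false; red ↦ true; cool ↦ false; rose ↦ true.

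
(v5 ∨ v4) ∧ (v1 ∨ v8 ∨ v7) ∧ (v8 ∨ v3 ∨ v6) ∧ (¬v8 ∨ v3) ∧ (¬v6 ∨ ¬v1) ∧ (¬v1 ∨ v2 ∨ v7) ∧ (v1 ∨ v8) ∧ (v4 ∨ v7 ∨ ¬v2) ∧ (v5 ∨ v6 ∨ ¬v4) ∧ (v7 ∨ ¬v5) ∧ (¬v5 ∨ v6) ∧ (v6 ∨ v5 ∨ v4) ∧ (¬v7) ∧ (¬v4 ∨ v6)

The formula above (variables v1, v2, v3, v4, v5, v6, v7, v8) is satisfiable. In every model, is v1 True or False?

Suppose v1 = True.
From the singleton clause (¬v6), v6 = False.
From the singleton clause (¬v5), v5 = False.
From the singleton clause (v4), v4 = True.
That conflicts with the unit clause (¬v4).
So every satisfying assignment has v1 = False.

False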